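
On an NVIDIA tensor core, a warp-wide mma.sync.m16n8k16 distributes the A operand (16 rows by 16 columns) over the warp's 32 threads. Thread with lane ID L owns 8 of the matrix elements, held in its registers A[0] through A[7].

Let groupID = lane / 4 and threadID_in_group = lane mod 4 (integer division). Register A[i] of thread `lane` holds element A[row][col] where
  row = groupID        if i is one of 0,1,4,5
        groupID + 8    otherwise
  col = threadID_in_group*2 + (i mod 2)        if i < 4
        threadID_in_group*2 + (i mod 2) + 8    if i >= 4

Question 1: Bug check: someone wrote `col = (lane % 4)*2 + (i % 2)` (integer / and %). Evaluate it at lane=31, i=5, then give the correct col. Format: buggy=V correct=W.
buggy=7 correct=15

`(lane % 4)*2 + (i % 2)`[31,5]->7
lane 31: gid=7 (31/4), tid=3 (31%4)
i=5: r=7+0=7, c=3*2+1+8=15
col: 7 vs 15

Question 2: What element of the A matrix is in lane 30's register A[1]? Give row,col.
lane 30→30/4=7, 30 mod 4=2
i=1  r:7+0→7  c:2·2+1+0→5

7,5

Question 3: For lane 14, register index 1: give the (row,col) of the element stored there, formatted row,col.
3,5

lane 14⇒14/4=3, 14 mod 4=2
i=1  r:3+0⇒3  c:2·2+1+0⇒5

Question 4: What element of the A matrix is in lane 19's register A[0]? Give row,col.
19: gr=4,th=3
[0] (4+0,3*2+0+0) = (4,6)

4,6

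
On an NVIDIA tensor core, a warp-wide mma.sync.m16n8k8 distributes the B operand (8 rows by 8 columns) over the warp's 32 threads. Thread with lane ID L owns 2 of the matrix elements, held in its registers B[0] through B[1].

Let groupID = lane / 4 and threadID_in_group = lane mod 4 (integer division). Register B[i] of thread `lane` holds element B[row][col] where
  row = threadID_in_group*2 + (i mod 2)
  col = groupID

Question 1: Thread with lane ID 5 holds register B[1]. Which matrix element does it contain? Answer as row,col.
3,1

lane 5->5/4=1, 5 mod 4=1
i=1  r:2·1+1->3  c:1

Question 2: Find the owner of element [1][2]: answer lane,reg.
8,1

c: 2->gid=2  r: 1->tid=0,i&1=1
L=2*4+0=8  i=1=1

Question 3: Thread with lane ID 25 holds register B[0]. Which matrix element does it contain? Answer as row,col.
2,6

lane 25: grp=6 (25/4), tig=1 (25%4)
i=0: r=1*2+0=2, c=grp=6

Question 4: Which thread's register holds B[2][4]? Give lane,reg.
17,0

c=4→G=4  r=2→T=1,p=0
L=4*4+1=17  i=0=0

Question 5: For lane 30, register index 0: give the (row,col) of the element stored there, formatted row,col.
lane 30->30/4=7, 30 mod 4=2
i=0  r:2·2+0->4  c:7

4,7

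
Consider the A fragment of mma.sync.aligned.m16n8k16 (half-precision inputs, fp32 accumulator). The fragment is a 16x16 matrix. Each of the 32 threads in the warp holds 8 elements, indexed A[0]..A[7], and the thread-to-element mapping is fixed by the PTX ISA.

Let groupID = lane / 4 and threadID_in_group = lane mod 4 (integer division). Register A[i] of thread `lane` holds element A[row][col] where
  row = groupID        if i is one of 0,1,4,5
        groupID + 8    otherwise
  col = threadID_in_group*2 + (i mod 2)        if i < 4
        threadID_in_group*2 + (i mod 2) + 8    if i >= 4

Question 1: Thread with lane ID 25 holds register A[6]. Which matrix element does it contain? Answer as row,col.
lane 25: gid=6 (25/4), tid=1 (25%4)
i=6: r=6+8=14, c=1*2+0+8=10

14,10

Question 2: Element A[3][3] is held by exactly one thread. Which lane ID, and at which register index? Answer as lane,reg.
13,1

r: 3->gid=3,r8=0  c: 3->c8=0,tid=1,i&1=1
L=3*4+1=13  i=0*4+0*2+1=1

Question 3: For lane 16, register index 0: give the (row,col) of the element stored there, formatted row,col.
L=16->gid=16>>2=4, tid=16&3=0
[0]->row 4+0=4  col 0·2+0+0=0

4,0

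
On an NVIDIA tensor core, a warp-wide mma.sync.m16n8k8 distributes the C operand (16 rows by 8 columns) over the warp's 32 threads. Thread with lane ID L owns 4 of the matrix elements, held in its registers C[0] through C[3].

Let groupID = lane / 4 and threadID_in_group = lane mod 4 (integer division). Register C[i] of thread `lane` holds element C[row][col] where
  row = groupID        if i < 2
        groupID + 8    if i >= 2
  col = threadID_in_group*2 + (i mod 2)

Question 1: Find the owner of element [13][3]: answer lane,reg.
21,3

r=13⇒gr=5,Rb=1  c=3⇒th=1,odd=1
L=5*4+1=21  i=1*2+1=3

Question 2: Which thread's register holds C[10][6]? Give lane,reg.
r=10→G=2,rhi=1  c=6→T=3,p=0
L=2*4+3=11  i=1*2+0=2

11,2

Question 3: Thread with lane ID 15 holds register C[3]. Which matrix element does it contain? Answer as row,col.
lane 15->15/4=3, 15 mod 4=3
i=3  r:3+8->11  c:2·3+1->7

11,7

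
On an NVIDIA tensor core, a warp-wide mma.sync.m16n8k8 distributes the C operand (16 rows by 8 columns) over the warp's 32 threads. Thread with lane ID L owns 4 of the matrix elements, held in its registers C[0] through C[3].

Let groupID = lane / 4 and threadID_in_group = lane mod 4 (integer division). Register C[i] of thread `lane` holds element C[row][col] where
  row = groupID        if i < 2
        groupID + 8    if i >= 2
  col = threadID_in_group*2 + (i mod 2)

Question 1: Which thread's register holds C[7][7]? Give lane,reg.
31,1

r:7=>grp=7,rB=0  c:7=>tig=3,lo=1
L=7*4+3=31  i=0*2+1=1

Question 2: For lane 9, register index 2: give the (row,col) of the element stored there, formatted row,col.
10,2

lane 9: gid=2 (9/4), tid=1 (9%4)
i=2: r=2+8=10, c=1*2+0=2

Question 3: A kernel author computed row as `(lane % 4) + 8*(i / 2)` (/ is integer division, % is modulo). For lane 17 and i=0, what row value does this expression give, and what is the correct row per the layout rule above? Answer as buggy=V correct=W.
`(lane % 4) + 8*(i / 2)`[17,0]=>1
lane 17=>17/4=4, 17 mod 4=1
i=0  r:4+0=>4  c:2·1+0=>2
row: 1 vs 4

buggy=1 correct=4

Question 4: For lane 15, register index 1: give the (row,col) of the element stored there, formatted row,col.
3,7

lane 15: gr=3 (15/4), th=3 (15%4)
i=1: r=3+0=3, c=3*2+1=7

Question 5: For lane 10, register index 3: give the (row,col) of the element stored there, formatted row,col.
10,5

L=10=>grp=10>>2=2, tig=10&3=2
[3]=>row 2+8=10  col 2·2+1=5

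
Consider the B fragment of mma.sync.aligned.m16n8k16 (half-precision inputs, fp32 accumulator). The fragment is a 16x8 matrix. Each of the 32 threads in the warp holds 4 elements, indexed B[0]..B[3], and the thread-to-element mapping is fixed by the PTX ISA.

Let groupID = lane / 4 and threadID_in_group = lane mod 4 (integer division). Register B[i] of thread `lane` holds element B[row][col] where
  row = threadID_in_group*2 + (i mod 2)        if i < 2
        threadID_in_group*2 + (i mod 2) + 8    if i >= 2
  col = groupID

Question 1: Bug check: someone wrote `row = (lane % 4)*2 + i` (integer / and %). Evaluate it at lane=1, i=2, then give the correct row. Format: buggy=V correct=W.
buggy=4 correct=10

`(lane % 4)*2 + i`[1,2]⇒4
1: gr=0,th=1
[2] (1*2+0+8,0) = (10,0)
row: 4 vs 10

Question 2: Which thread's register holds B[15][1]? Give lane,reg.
7,3

c=1->g=1  r=15->rb=1,t=3,b0=1
L=1*4+3=7  i=1*2+1=3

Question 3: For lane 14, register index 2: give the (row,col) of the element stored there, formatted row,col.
12,3

lane 14: grp=3 (14/4), tig=2 (14%4)
i=2: r=2*2+0+8=12, c=grp=3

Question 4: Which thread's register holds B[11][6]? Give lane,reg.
c=6->g=6  r=11->rb=1,t=1,b0=1
L=6*4+1=25  i=1*2+1=3

25,3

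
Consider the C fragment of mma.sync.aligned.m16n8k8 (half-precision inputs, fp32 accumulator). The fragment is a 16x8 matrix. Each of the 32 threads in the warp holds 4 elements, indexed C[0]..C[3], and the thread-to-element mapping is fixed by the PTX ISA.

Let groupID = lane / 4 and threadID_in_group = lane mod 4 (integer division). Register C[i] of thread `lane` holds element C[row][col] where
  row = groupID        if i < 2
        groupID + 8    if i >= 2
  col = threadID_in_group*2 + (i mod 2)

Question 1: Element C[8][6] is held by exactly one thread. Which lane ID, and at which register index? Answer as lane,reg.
3,2

r:8=>grp=0,rB=1  c:6=>tig=3,lo=0
L=0*4+3=3  i=1*2+0=2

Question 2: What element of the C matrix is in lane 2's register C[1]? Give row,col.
0,5

lane 2: gid=0 (2/4), tid=2 (2%4)
i=1: r=0+0=0, c=2*2+1=5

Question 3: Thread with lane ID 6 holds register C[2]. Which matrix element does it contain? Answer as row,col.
9,4

L=6→G=6>>2=1, T=6&3=2
[2]→row 1+8=9  col 2·2+0=4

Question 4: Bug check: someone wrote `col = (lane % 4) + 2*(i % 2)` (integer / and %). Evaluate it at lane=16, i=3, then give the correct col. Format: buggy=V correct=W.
`(lane % 4) + 2*(i % 2)`[16,3]⇒2
16: gr=4,th=0
[3] (4+8,0*2+1) = (12,1)
col: 2 vs 1

buggy=2 correct=1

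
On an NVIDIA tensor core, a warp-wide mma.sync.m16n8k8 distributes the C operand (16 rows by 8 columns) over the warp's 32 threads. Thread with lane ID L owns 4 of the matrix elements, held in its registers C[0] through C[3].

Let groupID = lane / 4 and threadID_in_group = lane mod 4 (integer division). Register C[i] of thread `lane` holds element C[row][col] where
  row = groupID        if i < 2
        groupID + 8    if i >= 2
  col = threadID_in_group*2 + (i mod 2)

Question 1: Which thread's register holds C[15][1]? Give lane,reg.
28,3

r: 15->gid=7,r8=1  c: 1->tid=0,i&1=1
L=7*4+0=28  i=1*2+1=3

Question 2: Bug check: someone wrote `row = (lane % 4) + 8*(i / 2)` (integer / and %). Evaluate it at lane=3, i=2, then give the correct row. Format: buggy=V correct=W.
`(lane % 4) + 8*(i / 2)`[3,2]=>11
3: grp=0,tig=3
[2] (0+8,3*2+0) = (8,6)
row: 11 vs 8

buggy=11 correct=8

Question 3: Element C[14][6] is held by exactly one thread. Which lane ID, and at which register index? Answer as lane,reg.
r=14→G=6,rhi=1  c=6→T=3,p=0
L=6*4+3=27  i=1*2+0=2

27,2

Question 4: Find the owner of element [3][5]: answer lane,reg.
r=3->g=3,rb=0  c=5->t=2,b0=1
L=3*4+2=14  i=0*2+1=1

14,1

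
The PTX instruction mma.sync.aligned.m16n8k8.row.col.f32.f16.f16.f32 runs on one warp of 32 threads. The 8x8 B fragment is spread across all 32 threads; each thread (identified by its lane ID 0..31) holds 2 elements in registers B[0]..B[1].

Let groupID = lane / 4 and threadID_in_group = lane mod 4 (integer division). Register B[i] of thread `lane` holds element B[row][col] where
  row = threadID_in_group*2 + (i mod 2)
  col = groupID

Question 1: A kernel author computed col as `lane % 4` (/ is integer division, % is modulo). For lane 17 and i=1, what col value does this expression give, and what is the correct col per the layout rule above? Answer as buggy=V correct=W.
`lane % 4`[17,1]->1
lane 17: gid=4 (17/4), tid=1 (17%4)
i=1: r=1*2+1=3, c=gid=4
col: 1 vs 4

buggy=1 correct=4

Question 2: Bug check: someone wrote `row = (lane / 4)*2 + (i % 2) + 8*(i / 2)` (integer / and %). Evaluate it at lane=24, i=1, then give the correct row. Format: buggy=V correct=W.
`(lane / 4)*2 + (i % 2) + 8*(i / 2)`[24,1]->13
24: g=6,t=0
[1] (0*2+1,6) = (1,6)
row: 13 vs 1

buggy=13 correct=1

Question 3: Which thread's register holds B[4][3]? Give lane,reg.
14,0

c:3=>grp=3  r:4=>tig=2,lo=0
L=3*4+2=14  i=0=0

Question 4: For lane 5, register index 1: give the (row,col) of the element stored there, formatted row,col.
3,1

lane 5: g=1 (5/4), t=1 (5%4)
i=1: r=1*2+1=3, c=g=1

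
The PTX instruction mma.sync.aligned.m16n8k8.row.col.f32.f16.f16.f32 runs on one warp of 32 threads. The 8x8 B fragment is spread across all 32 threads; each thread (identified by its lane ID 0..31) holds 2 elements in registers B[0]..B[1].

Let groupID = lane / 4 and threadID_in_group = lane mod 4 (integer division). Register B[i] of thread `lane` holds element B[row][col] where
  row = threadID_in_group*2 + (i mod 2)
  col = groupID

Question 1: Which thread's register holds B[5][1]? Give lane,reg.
6,1

c:1=>grp=1  r:5=>tig=2,lo=1
L=1*4+2=6  i=1=1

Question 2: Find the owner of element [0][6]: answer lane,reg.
c:6=>grp=6  r:0=>tig=0,lo=0
L=6*4+0=24  i=0=0

24,0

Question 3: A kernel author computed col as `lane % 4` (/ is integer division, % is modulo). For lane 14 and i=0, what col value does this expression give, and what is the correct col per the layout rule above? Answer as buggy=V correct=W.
`lane % 4`[14,0]->2
lane 14: gid=3 (14/4), tid=2 (14%4)
i=0: r=2*2+0=4, c=gid=3
col: 2 vs 3

buggy=2 correct=3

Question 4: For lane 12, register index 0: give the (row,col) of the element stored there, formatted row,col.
lane 12: gr=3 (12/4), th=0 (12%4)
i=0: r=0*2+0=0, c=gr=3

0,3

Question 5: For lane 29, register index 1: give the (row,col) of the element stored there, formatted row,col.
lane 29=>29/4=7, 29 mod 4=1
i=1  r:2·1+1=>3  c:7

3,7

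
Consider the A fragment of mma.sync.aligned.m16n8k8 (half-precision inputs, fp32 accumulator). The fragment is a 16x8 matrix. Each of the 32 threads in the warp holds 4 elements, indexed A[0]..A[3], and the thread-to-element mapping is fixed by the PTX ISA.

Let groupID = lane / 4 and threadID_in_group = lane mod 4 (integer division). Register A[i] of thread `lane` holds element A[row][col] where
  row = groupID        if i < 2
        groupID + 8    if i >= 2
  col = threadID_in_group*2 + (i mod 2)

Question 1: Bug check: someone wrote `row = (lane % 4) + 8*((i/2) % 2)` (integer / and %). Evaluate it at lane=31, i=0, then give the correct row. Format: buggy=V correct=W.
`(lane % 4) + 8*((i/2) % 2)`[31,0]->3
lane 31->31/4=7, 31 mod 4=3
i=0  r:7+0->7  c:2·3+0->6
row: 3 vs 7

buggy=3 correct=7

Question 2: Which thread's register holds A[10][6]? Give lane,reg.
r:10=>grp=2,rB=1  c:6=>tig=3,lo=0
L=2*4+3=11  i=1*2+0=2

11,2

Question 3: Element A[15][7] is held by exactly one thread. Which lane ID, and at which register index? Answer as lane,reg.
31,3

r=15⇒gr=7,Rb=1  c=7⇒th=3,odd=1
L=7*4+3=31  i=1*2+1=3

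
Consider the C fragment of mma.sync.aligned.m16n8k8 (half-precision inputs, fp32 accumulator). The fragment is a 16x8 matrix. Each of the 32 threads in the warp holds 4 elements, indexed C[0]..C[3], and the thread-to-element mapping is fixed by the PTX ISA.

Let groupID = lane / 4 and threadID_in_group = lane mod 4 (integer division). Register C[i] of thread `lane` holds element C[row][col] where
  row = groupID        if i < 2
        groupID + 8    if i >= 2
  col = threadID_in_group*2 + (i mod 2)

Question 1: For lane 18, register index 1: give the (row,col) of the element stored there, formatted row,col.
4,5

L=18->gid=18>>2=4, tid=18&3=2
[1]->row 4+0=4  col 2·2+1=5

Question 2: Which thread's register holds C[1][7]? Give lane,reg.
7,1

r:1=>grp=1,rB=0  c:7=>tig=3,lo=1
L=1*4+3=7  i=0*2+1=1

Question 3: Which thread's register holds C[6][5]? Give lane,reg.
r=6⇒gr=6,Rb=0  c=5⇒th=2,odd=1
L=6*4+2=26  i=0*2+1=1

26,1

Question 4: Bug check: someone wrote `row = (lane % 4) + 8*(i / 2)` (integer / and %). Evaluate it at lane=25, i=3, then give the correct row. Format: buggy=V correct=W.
buggy=9 correct=14

`(lane % 4) + 8*(i / 2)`[25,3]⇒9
lane 25⇒25/4=6, 25 mod 4=1
i=3  r:6+8⇒14  c:2·1+1⇒3
row: 9 vs 14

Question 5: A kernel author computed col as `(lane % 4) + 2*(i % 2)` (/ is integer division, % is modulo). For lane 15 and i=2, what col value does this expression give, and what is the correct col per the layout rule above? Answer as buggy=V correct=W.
`(lane % 4) + 2*(i % 2)`[15,2]=>3
lane 15=>15/4=3, 15 mod 4=3
i=2  r:3+8=>11  c:2·3+0=>6
col: 3 vs 6

buggy=3 correct=6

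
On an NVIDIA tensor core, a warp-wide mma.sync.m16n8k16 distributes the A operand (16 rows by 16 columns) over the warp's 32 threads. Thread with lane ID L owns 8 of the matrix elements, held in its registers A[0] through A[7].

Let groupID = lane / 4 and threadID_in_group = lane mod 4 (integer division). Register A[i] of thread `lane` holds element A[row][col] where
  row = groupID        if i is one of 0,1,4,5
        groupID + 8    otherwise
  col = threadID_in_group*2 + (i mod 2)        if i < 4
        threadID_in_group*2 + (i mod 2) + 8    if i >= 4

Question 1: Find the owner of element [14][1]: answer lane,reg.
r=14⇒gr=6,Rb=1  c=1⇒Cb=0,th=0,odd=1
L=6*4+0=24  i=0*4+1*2+1=3

24,3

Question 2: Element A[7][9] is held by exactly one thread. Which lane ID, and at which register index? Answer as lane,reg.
r=7⇒gr=7,Rb=0  c=9⇒Cb=1,th=0,odd=1
L=7*4+0=28  i=1*4+0*2+1=5

28,5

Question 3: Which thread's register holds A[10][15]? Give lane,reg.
11,7

r=10->g=2,rb=1  c=15->cb=1,t=3,b0=1
L=2*4+3=11  i=1*4+1*2+1=7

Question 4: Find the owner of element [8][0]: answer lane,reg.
0,2

r:8=>grp=0,rB=1  c:0=>cB=0,tig=0,lo=0
L=0*4+0=0  i=0*4+1*2+0=2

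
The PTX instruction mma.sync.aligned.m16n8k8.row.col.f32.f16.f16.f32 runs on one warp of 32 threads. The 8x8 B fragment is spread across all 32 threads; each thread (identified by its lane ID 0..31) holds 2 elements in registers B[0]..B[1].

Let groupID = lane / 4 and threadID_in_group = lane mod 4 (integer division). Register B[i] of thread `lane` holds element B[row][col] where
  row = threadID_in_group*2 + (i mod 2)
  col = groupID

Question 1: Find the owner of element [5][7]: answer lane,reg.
30,1

c:7=>grp=7  r:5=>tig=2,lo=1
L=7*4+2=30  i=1=1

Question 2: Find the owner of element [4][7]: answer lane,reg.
30,0

c=7⇒gr=7  r=4⇒th=2,odd=0
L=7*4+2=30  i=0=0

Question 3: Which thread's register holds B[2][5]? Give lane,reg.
c=5->g=5  r=2->t=1,b0=0
L=5*4+1=21  i=0=0

21,0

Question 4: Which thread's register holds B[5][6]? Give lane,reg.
c=6->g=6  r=5->t=2,b0=1
L=6*4+2=26  i=1=1

26,1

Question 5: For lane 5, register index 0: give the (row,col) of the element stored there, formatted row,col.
2,1

L=5->gid=5>>2=1, tid=5&3=1
[0]->row 1·2+0=2  col gid=1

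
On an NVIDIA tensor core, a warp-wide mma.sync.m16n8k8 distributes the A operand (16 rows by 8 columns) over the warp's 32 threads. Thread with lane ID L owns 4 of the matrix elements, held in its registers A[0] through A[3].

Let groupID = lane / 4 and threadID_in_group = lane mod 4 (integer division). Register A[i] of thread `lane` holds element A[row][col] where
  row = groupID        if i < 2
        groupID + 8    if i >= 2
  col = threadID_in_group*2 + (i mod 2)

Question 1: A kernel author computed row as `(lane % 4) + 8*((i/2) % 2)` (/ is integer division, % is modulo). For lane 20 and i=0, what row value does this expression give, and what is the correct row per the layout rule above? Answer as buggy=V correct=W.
buggy=0 correct=5

`(lane % 4) + 8*((i/2) % 2)`[20,0]=>0
L=20=>grp=20>>2=5, tig=20&3=0
[0]=>row 5+0=5  col 0·2+0=0
row: 0 vs 5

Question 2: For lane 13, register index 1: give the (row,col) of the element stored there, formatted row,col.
3,3

lane 13: g=3 (13/4), t=1 (13%4)
i=1: r=3+0=3, c=1*2+1=3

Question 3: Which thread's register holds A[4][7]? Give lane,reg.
r=4→G=4,rhi=0  c=7→T=3,p=1
L=4*4+3=19  i=0*2+1=1

19,1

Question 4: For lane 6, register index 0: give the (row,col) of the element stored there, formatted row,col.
1,4

L=6→G=6>>2=1, T=6&3=2
[0]→row 1+0=1  col 2·2+0=4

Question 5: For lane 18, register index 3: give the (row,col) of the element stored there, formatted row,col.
12,5

lane 18: G=4 (18/4), T=2 (18%4)
i=3: r=4+8=12, c=2*2+1=5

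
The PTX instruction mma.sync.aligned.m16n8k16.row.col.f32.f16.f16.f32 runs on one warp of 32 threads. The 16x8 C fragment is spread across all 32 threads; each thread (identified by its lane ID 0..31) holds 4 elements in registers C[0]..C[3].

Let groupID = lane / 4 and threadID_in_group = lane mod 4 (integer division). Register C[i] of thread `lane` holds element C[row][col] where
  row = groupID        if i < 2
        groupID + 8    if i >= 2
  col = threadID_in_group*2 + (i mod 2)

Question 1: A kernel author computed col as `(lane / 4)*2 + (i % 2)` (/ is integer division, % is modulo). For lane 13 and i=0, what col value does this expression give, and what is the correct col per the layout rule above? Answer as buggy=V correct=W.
buggy=6 correct=2

`(lane / 4)*2 + (i % 2)`[13,0]⇒6
lane 13: gr=3 (13/4), th=1 (13%4)
i=0: r=3+0=3, c=1*2+0=2
col: 6 vs 2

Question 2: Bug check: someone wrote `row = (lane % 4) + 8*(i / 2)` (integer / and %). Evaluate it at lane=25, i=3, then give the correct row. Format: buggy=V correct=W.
`(lane % 4) + 8*(i / 2)`[25,3]->9
L=25->gid=25>>2=6, tid=25&3=1
[3]->row 6+8=14  col 1·2+1=3
row: 9 vs 14

buggy=9 correct=14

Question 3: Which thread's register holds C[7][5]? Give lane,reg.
r=7⇒gr=7,Rb=0  c=5⇒th=2,odd=1
L=7*4+2=30  i=0*2+1=1

30,1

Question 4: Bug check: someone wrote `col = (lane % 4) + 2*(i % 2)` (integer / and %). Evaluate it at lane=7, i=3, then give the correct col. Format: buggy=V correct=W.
buggy=5 correct=7

`(lane % 4) + 2*(i % 2)`[7,3]→5
7: G=1,T=3
[3] (1+8,3*2+1) = (9,7)
col: 5 vs 7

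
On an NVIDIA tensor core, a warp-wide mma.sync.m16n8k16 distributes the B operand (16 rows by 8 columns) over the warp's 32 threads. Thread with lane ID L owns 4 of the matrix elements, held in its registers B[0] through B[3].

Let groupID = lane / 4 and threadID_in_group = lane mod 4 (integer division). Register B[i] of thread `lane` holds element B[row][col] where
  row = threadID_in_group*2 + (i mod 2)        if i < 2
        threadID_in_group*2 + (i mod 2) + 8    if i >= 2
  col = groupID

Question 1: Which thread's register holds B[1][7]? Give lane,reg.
c=7->g=7  r=1->rb=0,t=0,b0=1
L=7*4+0=28  i=0*2+1=1

28,1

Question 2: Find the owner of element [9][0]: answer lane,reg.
0,3

c: 0->gid=0  r: 9->r8=1,tid=0,i&1=1
L=0*4+0=0  i=1*2+1=3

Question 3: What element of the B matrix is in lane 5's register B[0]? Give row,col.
2,1

lane 5→5/4=1, 5 mod 4=1
i=0  r:2·1+0+0→2  c:1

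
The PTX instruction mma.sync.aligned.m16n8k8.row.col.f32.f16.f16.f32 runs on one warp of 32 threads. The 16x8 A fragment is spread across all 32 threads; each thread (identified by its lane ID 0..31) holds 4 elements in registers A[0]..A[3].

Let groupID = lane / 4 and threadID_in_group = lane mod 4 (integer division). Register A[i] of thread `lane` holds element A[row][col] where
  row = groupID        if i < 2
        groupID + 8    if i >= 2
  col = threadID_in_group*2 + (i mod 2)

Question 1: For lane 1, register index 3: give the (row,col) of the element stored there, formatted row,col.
L=1=>grp=1>>2=0, tig=1&3=1
[3]=>row 0+8=8  col 1·2+1=3

8,3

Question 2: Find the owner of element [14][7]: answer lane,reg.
27,3

r: 14->gid=6,r8=1  c: 7->tid=3,i&1=1
L=6*4+3=27  i=1*2+1=3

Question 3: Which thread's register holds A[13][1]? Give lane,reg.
r: 13->gid=5,r8=1  c: 1->tid=0,i&1=1
L=5*4+0=20  i=1*2+1=3

20,3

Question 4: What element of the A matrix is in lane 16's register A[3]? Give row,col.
lane 16: gid=4 (16/4), tid=0 (16%4)
i=3: r=4+8=12, c=0*2+1=1

12,1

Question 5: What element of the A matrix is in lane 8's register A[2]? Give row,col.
10,0

L=8->gid=8>>2=2, tid=8&3=0
[2]->row 2+8=10  col 0·2+0=0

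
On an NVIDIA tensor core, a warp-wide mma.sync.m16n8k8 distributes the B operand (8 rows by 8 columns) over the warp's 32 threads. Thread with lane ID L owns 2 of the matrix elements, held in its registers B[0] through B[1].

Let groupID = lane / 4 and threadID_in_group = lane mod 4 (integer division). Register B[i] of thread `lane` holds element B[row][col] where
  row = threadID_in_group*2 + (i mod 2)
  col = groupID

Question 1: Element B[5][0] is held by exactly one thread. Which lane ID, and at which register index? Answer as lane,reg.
2,1

c: 0->gid=0  r: 5->tid=2,i&1=1
L=0*4+2=2  i=1=1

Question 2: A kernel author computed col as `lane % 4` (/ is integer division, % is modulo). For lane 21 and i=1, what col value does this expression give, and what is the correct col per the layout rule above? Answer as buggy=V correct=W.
`lane % 4`[21,1]->1
L=21->g=21>>2=5, t=21&3=1
[1]->row 1·2+1=3  col g=5
col: 1 vs 5

buggy=1 correct=5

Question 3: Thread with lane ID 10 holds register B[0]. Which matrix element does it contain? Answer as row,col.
4,2

lane 10=>10/4=2, 10 mod 4=2
i=0  r:2·2+0=>4  c:2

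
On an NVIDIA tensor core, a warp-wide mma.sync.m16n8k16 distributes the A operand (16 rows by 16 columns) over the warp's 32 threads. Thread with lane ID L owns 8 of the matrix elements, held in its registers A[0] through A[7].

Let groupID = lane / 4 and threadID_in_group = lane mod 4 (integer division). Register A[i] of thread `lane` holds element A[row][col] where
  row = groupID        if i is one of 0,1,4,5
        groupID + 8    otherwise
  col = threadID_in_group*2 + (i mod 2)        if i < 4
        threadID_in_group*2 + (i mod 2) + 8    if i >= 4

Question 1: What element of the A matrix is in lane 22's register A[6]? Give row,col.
13,12

lane 22->22/4=5, 22 mod 4=2
i=6  r:5+8->13  c:2·2+0+8->12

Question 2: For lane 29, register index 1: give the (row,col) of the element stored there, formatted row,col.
7,3

L=29->g=29>>2=7, t=29&3=1
[1]->row 7+0=7  col 1·2+1+0=3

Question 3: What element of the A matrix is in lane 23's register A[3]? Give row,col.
L=23=>grp=23>>2=5, tig=23&3=3
[3]=>row 5+8=13  col 3·2+1+0=7

13,7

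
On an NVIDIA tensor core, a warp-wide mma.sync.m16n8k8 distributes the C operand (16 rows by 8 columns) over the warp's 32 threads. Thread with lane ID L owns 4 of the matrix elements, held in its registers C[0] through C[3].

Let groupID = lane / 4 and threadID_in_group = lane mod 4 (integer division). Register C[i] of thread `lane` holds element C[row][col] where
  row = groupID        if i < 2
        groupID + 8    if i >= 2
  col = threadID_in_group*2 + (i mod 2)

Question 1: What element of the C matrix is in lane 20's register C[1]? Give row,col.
20: G=5,T=0
[1] (5+0,0*2+1) = (5,1)

5,1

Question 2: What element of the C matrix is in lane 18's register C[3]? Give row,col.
lane 18: g=4 (18/4), t=2 (18%4)
i=3: r=4+8=12, c=2*2+1=5

12,5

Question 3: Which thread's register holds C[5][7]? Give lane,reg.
r:5=>grp=5,rB=0  c:7=>tig=3,lo=1
L=5*4+3=23  i=0*2+1=1

23,1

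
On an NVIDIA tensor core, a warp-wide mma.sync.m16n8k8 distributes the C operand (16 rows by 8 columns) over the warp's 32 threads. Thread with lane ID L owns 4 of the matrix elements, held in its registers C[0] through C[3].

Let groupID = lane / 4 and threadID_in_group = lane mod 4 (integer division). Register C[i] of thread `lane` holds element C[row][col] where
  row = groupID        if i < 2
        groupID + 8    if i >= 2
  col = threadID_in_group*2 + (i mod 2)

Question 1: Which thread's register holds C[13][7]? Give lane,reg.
r=13→G=5,rhi=1  c=7→T=3,p=1
L=5*4+3=23  i=1*2+1=3

23,3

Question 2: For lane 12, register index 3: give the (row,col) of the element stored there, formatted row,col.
L=12→G=12>>2=3, T=12&3=0
[3]→row 3+8=11  col 0·2+1=1

11,1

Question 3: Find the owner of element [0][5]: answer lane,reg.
2,1

r: 0->gid=0,r8=0  c: 5->tid=2,i&1=1
L=0*4+2=2  i=0*2+1=1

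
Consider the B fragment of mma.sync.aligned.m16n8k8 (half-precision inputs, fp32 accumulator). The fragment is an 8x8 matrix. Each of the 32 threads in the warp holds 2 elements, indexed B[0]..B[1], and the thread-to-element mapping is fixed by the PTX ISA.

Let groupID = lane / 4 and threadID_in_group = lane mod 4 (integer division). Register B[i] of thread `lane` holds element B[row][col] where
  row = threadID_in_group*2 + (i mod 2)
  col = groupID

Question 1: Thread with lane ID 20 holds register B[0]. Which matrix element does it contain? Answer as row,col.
0,5

L=20->g=20>>2=5, t=20&3=0
[0]->row 0·2+0=0  col g=5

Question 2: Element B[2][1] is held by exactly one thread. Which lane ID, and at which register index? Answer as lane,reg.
c=1⇒gr=1  r=2⇒th=1,odd=0
L=1*4+1=5  i=0=0

5,0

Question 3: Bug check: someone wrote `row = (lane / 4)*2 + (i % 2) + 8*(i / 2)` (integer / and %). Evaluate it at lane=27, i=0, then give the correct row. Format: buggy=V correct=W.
`(lane / 4)*2 + (i % 2) + 8*(i / 2)`[27,0]=>12
L=27=>grp=27>>2=6, tig=27&3=3
[0]=>row 3·2+0=6  col grp=6
row: 12 vs 6

buggy=12 correct=6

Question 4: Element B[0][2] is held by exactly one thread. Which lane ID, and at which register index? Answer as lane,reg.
8,0

c=2->g=2  r=0->t=0,b0=0
L=2*4+0=8  i=0=0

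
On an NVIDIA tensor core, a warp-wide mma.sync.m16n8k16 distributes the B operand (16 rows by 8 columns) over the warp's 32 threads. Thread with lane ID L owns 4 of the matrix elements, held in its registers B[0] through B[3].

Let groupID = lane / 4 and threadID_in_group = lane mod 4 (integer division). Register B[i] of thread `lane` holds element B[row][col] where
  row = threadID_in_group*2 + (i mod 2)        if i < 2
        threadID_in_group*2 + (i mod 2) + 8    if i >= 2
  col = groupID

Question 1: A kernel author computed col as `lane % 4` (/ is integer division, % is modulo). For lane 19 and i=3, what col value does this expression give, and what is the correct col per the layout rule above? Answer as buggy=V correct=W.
`lane % 4`[19,3]⇒3
L=19⇒gr=19>>2=4, th=19&3=3
[3]⇒row 3·2+1+8=15  col gr=4
col: 3 vs 4

buggy=3 correct=4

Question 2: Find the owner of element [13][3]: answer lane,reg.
14,3

c=3→G=3  r=13→rhi=1,T=2,p=1
L=3*4+2=14  i=1*2+1=3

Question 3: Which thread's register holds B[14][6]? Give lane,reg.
c=6→G=6  r=14→rhi=1,T=3,p=0
L=6*4+3=27  i=1*2+0=2

27,2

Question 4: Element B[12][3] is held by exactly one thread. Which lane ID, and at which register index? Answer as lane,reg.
c=3→G=3  r=12→rhi=1,T=2,p=0
L=3*4+2=14  i=1*2+0=2

14,2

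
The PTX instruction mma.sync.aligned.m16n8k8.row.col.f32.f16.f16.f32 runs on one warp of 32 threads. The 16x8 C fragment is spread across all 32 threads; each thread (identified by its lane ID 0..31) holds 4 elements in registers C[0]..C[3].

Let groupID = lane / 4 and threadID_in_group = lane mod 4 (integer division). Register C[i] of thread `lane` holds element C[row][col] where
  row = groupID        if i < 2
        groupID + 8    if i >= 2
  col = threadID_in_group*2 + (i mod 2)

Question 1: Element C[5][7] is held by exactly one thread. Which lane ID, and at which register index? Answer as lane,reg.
23,1

r=5⇒gr=5,Rb=0  c=7⇒th=3,odd=1
L=5*4+3=23  i=0*2+1=1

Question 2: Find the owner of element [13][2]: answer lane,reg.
21,2

r=13⇒gr=5,Rb=1  c=2⇒th=1,odd=0
L=5*4+1=21  i=1*2+0=2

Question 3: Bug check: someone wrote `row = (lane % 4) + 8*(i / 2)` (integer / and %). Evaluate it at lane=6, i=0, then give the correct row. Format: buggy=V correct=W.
buggy=2 correct=1

`(lane % 4) + 8*(i / 2)`[6,0]⇒2
lane 6⇒6/4=1, 6 mod 4=2
i=0  r:1+0⇒1  c:2·2+0⇒4
row: 2 vs 1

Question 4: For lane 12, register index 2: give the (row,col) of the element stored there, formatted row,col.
11,0

12: gid=3,tid=0
[2] (3+8,0*2+0) = (11,0)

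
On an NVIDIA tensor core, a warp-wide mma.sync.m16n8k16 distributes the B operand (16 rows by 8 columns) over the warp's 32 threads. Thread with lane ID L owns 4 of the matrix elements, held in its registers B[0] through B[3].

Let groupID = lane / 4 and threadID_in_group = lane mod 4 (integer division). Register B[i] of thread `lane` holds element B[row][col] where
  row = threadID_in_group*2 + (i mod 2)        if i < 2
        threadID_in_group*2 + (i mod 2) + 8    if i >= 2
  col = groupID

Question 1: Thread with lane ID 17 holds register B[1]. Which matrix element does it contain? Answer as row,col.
3,4

17: grp=4,tig=1
[1] (1*2+1+0,4) = (3,4)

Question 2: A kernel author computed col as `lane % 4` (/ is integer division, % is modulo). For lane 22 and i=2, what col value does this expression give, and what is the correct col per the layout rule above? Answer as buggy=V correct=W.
`lane % 4`[22,2]->2
22: g=5,t=2
[2] (2*2+0+8,5) = (12,5)
col: 2 vs 5

buggy=2 correct=5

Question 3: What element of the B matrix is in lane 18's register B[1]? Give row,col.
5,4

lane 18: grp=4 (18/4), tig=2 (18%4)
i=1: r=2*2+1+0=5, c=grp=4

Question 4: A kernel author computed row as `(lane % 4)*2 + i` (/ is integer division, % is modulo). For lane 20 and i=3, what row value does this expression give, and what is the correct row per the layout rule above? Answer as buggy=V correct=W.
`(lane % 4)*2 + i`[20,3]->3
lane 20->20/4=5, 20 mod 4=0
i=3  r:2·0+1+8->9  c:5
row: 3 vs 9

buggy=3 correct=9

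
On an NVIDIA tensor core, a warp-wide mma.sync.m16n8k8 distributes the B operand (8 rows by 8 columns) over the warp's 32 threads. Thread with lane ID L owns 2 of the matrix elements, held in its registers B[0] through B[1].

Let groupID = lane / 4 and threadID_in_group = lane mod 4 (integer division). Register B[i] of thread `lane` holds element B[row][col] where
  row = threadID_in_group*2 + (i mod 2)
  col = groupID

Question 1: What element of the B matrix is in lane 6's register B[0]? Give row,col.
lane 6⇒6/4=1, 6 mod 4=2
i=0  r:2·2+0⇒4  c:1

4,1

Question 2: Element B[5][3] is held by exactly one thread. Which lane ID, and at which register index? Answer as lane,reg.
c=3⇒gr=3  r=5⇒th=2,odd=1
L=3*4+2=14  i=1=1

14,1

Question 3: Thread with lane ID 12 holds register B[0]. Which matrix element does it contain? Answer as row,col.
lane 12: gid=3 (12/4), tid=0 (12%4)
i=0: r=0*2+0=0, c=gid=3

0,3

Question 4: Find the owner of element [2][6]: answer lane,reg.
25,0

c=6→G=6  r=2→T=1,p=0
L=6*4+1=25  i=0=0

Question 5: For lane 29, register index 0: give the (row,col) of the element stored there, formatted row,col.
29: g=7,t=1
[0] (1*2+0,7) = (2,7)

2,7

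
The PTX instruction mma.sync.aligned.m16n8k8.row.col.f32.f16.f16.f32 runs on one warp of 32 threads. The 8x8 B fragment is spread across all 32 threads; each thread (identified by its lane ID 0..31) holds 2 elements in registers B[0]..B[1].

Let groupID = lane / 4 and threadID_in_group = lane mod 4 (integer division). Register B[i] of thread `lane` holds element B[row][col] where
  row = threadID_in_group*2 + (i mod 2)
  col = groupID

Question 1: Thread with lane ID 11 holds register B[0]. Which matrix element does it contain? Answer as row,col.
6,2

L=11⇒gr=11>>2=2, th=11&3=3
[0]⇒row 3·2+0=6  col gr=2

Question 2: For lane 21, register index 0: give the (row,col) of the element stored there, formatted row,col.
2,5

21: g=5,t=1
[0] (1*2+0,5) = (2,5)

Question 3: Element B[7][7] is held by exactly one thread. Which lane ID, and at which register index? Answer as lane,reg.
c=7→G=7  r=7→T=3,p=1
L=7*4+3=31  i=1=1

31,1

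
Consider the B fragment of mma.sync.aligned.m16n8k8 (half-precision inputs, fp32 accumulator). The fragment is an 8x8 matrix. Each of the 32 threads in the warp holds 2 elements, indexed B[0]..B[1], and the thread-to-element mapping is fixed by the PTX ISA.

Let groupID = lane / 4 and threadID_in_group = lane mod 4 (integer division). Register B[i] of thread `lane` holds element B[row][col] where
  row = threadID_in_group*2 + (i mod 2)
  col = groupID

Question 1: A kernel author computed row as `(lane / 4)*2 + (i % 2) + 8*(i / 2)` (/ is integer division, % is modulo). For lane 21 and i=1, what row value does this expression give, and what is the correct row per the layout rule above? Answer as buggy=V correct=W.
buggy=11 correct=3

`(lane / 4)*2 + (i % 2) + 8*(i / 2)`[21,1]->11
L=21->g=21>>2=5, t=21&3=1
[1]->row 1·2+1=3  col g=5
row: 11 vs 3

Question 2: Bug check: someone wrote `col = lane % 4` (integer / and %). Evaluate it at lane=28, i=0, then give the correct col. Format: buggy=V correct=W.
buggy=0 correct=7

`lane % 4`[28,0]=>0
lane 28=>28/4=7, 28 mod 4=0
i=0  r:2·0+0=>0  c:7
col: 0 vs 7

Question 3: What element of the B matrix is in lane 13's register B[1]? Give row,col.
3,3

L=13=>grp=13>>2=3, tig=13&3=1
[1]=>row 1·2+1=3  col grp=3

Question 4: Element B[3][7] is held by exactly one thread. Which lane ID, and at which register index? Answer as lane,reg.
29,1

c=7->g=7  r=3->t=1,b0=1
L=7*4+1=29  i=1=1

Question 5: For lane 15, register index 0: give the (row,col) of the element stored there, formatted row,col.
15: gr=3,th=3
[0] (3*2+0,3) = (6,3)

6,3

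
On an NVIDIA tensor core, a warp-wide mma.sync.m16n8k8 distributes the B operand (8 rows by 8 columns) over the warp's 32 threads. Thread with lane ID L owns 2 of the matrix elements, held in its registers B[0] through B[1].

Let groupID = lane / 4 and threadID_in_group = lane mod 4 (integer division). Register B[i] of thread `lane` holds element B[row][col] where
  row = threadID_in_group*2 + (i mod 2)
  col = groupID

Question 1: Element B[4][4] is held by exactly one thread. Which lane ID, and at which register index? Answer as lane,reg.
18,0

c=4⇒gr=4  r=4⇒th=2,odd=0
L=4*4+2=18  i=0=0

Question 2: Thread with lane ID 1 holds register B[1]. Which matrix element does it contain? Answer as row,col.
3,0

1: gid=0,tid=1
[1] (1*2+1,0) = (3,0)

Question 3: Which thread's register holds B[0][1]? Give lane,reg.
c=1→G=1  r=0→T=0,p=0
L=1*4+0=4  i=0=0

4,0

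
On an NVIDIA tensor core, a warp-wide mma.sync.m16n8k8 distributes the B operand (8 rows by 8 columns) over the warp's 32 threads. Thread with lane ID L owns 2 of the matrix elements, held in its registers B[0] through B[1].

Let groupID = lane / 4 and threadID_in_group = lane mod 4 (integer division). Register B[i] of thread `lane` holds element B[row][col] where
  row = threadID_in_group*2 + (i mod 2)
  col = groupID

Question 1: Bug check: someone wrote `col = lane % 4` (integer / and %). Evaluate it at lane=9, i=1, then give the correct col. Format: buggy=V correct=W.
buggy=1 correct=2

`lane % 4`[9,1]→1
L=9→G=9>>2=2, T=9&3=1
[1]→row 1·2+1=3  col G=2
col: 1 vs 2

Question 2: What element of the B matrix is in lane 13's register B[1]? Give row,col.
L=13->gid=13>>2=3, tid=13&3=1
[1]->row 1·2+1=3  col gid=3

3,3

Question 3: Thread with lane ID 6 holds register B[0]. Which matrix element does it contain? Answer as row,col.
4,1

6: grp=1,tig=2
[0] (2*2+0,1) = (4,1)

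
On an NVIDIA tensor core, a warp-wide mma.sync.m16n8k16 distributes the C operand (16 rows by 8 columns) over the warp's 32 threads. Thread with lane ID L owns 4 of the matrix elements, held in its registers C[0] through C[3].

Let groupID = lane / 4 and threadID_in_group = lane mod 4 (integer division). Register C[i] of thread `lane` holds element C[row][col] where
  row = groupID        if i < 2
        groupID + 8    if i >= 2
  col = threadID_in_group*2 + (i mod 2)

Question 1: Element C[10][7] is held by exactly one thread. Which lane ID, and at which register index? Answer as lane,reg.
11,3

r: 10->gid=2,r8=1  c: 7->tid=3,i&1=1
L=2*4+3=11  i=1*2+1=3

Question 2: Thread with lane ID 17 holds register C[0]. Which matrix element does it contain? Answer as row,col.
lane 17: gid=4 (17/4), tid=1 (17%4)
i=0: r=4+0=4, c=1*2+0=2

4,2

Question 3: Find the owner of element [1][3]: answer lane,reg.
5,1

r=1→G=1,rhi=0  c=3→T=1,p=1
L=1*4+1=5  i=0*2+1=1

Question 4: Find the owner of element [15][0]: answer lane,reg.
28,2

r=15⇒gr=7,Rb=1  c=0⇒th=0,odd=0
L=7*4+0=28  i=1*2+0=2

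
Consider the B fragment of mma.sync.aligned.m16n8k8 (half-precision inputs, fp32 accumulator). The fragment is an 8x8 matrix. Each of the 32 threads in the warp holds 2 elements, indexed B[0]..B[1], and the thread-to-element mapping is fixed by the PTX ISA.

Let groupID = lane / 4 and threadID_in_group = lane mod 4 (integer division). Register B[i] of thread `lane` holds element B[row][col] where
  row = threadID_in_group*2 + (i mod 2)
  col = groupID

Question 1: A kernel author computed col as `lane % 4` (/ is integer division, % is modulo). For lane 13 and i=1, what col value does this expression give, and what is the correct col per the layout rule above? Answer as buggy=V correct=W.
buggy=1 correct=3

`lane % 4`[13,1]->1
13: g=3,t=1
[1] (1*2+1,3) = (3,3)
col: 1 vs 3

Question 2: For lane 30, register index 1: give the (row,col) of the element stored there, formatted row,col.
5,7

30: gr=7,th=2
[1] (2*2+1,7) = (5,7)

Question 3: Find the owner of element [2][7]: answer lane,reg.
c=7→G=7  r=2→T=1,p=0
L=7*4+1=29  i=0=0

29,0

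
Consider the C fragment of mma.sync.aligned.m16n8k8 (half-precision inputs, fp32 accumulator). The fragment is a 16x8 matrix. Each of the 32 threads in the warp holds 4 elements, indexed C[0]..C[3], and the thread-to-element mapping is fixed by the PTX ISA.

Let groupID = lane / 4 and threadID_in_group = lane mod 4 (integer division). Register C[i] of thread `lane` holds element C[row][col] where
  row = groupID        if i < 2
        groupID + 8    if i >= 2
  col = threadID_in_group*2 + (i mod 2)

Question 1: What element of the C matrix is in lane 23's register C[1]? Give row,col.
lane 23: gr=5 (23/4), th=3 (23%4)
i=1: r=5+0=5, c=3*2+1=7

5,7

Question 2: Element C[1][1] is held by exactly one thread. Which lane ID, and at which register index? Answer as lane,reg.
r: 1->gid=1,r8=0  c: 1->tid=0,i&1=1
L=1*4+0=4  i=0*2+1=1

4,1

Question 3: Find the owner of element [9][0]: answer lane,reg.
r=9->g=1,rb=1  c=0->t=0,b0=0
L=1*4+0=4  i=1*2+0=2

4,2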